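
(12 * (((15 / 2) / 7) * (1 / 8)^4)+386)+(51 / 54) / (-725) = 36107538169 / 93542400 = 386.00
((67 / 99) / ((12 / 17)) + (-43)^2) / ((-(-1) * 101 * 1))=2197751 / 119988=18.32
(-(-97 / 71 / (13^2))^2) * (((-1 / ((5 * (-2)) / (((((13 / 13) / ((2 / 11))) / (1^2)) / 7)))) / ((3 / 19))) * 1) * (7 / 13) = -0.00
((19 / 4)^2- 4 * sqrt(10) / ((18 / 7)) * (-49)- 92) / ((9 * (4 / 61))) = -67771 / 576 + 20923 * sqrt(10) / 162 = 290.76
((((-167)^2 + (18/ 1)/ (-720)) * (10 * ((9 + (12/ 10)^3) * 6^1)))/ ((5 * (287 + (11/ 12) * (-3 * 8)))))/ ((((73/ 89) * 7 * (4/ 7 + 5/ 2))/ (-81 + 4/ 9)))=-1287028227213/ 20795875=-61888.63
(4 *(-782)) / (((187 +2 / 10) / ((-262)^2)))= -134199020 / 117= -1147000.17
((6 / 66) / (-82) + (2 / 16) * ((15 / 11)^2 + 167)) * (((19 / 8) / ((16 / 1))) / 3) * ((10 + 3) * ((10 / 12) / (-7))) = -258629995 / 160022016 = -1.62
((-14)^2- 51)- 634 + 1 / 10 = -4889 / 10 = -488.90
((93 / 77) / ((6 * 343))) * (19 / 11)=589 / 581042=0.00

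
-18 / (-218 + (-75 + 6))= 18 / 287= 0.06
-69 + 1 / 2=-137 / 2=-68.50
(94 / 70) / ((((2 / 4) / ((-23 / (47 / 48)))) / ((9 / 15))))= -6624 / 175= -37.85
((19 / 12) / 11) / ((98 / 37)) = 703 / 12936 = 0.05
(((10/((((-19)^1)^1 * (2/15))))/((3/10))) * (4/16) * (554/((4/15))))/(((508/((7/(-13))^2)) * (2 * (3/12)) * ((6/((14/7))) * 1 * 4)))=-8483125/13049504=-0.65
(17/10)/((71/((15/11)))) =51/1562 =0.03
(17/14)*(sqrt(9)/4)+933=52299/56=933.91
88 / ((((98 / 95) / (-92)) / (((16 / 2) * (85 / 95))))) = -2752640 / 49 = -56176.33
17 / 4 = 4.25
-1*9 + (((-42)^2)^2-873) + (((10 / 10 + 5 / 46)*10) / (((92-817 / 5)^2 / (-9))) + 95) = 59601905156 / 19159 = 3110908.98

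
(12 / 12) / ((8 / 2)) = 1 / 4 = 0.25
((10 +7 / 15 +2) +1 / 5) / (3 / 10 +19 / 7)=2660 / 633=4.20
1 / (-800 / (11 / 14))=-11 / 11200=-0.00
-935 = -935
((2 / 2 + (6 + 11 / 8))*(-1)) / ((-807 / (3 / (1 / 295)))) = 19765 / 2152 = 9.18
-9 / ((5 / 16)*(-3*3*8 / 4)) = 8 / 5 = 1.60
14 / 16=7 / 8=0.88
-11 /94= -0.12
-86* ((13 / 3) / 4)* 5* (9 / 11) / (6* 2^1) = -2795 / 88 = -31.76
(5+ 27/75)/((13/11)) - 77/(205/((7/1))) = 1.91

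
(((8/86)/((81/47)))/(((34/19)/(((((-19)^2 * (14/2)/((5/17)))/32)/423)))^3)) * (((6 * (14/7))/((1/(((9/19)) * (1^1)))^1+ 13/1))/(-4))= -110681880338197/231441804361728000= -0.00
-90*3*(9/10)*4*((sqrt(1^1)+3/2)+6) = -8262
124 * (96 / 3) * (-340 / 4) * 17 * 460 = -2637529600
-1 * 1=-1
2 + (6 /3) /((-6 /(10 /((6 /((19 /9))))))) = 67 /81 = 0.83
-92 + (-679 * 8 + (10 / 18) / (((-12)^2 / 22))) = -3579497 / 648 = -5523.92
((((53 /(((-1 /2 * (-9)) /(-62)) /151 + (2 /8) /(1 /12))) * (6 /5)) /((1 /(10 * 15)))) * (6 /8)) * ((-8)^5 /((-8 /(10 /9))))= 203237785600 /18721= 10856139.39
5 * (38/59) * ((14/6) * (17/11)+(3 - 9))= -15010/1947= -7.71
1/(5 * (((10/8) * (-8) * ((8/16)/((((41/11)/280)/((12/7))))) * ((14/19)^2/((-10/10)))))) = 14801/25872000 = 0.00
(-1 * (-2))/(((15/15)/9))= 18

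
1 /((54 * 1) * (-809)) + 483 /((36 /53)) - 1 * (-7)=62740375 /87372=718.08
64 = 64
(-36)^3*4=-186624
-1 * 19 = -19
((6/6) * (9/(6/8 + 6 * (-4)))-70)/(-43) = 2182/1333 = 1.64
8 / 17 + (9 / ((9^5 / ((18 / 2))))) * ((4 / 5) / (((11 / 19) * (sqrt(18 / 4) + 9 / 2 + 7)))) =163967792 / 348305265 - 152 * sqrt(2) / 6829515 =0.47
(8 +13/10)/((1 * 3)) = 3.10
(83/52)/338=83/17576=0.00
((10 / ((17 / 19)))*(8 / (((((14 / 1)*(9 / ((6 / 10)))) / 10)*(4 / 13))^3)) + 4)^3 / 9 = 20295191550627062243 / 2247723572459012928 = 9.03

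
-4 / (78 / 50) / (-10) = 10 / 39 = 0.26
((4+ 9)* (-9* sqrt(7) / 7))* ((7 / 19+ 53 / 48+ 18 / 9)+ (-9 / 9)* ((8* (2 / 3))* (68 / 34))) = 255879* sqrt(7) / 2128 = 318.14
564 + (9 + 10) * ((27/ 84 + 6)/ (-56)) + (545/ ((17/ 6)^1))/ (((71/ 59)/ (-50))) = -14062358277/ 1892576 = -7430.27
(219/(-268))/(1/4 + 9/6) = -219/469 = -0.47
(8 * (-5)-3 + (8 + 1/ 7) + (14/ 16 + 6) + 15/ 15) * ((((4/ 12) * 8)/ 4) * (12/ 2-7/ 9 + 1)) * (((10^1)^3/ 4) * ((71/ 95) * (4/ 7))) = -42912400/ 3591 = -11949.99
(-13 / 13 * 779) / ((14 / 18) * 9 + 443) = -779 / 450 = -1.73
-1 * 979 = -979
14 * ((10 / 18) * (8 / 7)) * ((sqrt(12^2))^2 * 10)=12800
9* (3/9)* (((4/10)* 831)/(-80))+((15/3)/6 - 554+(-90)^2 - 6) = 4517021/600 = 7528.37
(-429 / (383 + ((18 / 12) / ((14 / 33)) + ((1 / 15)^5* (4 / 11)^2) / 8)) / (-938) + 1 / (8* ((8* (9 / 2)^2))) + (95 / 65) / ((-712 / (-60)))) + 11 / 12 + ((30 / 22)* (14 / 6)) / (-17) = 15966755396876690540857 / 18682891591423066392528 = 0.85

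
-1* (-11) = 11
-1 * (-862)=862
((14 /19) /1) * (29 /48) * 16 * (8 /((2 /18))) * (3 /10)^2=21924 /475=46.16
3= 3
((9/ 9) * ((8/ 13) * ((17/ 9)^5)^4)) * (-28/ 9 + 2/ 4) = -537155.75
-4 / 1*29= -116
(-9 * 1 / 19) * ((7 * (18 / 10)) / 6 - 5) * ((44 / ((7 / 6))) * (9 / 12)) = 38.86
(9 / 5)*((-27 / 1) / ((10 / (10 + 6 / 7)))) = -52.77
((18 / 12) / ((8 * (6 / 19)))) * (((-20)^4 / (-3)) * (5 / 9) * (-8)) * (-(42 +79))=-459800000 / 27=-17029629.63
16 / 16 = 1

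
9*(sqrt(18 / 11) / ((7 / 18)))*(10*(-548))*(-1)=2663280*sqrt(22) / 77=162232.34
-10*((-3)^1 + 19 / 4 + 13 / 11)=-645 / 22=-29.32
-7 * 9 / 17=-63 / 17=-3.71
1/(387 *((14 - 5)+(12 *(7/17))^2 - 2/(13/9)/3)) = 3757/47913309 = 0.00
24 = 24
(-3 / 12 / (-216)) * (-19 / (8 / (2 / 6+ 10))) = -589 / 20736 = -0.03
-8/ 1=-8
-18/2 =-9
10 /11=0.91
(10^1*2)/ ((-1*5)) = -4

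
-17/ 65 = -0.26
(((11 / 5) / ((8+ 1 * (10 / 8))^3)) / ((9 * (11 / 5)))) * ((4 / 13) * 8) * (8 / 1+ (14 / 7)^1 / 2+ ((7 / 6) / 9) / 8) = 498560 / 160012827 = 0.00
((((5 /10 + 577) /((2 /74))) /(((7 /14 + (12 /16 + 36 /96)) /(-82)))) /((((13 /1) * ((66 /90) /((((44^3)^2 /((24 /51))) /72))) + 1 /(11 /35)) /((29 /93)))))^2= 14092668667262371286984617000960000 /1262075900178407253516889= 11166260813.05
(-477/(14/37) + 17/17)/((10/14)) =-3527/2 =-1763.50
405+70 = 475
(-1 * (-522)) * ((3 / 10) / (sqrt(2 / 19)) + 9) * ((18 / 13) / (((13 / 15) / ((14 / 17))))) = 295974 * sqrt(38) / 2873 + 17758440 / 2873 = 6816.20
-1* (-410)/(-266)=-205/133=-1.54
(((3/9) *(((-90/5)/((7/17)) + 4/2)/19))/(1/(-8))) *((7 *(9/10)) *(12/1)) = 42048/95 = 442.61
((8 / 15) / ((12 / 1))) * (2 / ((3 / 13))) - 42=-5618 / 135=-41.61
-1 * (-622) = 622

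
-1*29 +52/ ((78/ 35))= -17/ 3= -5.67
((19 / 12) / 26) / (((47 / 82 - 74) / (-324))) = 779 / 2899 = 0.27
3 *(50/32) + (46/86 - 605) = -412647/688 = -599.78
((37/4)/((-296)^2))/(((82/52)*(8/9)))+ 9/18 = 776821/1553408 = 0.50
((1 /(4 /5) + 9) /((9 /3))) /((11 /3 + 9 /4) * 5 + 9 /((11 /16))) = 451 /5633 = 0.08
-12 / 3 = -4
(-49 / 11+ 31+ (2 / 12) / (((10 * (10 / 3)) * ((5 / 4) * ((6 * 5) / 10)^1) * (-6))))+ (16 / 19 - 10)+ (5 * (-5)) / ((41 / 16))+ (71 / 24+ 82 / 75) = 11.68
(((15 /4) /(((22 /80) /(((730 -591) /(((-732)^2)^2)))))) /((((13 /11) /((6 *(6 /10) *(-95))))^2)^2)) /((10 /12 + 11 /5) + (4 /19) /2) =41744417165067375 /2829847819715956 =14.75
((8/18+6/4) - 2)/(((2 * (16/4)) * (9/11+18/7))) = -77/37584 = -0.00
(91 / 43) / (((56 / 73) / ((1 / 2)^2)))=949 / 1376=0.69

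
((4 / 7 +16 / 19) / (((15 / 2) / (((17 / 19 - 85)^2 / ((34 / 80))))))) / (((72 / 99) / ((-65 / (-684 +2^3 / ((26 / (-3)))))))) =65622365380 / 160315407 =409.33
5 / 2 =2.50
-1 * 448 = -448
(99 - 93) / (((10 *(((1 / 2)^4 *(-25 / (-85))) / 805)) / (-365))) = -9590448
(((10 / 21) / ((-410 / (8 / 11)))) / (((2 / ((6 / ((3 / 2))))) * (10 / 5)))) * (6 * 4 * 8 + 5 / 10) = -20 / 123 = -0.16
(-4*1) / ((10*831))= -2 / 4155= -0.00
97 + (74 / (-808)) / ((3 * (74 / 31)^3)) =1287531137 / 13273824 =97.00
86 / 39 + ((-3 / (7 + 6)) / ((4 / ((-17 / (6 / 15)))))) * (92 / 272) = 3787 / 1248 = 3.03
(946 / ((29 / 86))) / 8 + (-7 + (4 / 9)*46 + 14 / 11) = 2098067 / 5742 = 365.39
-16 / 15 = -1.07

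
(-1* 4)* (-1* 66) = 264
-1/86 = -0.01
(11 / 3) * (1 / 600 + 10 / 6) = 6.12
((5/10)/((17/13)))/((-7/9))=-117/238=-0.49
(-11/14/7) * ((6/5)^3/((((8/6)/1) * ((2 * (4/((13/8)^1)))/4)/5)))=-11583/19600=-0.59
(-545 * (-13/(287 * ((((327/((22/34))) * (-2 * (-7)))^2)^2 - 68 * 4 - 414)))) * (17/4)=352687049/8423076064344879181720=0.00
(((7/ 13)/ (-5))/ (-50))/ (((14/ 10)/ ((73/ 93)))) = 73/ 60450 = 0.00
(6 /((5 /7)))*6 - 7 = 217 /5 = 43.40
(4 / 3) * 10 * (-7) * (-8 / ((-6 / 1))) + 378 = 2282 / 9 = 253.56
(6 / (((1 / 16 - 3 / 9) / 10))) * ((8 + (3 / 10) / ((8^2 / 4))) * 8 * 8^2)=-11824128 / 13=-909548.31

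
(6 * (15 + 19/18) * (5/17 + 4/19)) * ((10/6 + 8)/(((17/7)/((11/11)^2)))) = 33089/171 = 193.50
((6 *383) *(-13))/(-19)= 29874/19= 1572.32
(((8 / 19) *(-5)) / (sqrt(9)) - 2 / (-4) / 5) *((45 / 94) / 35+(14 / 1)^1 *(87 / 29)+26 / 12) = -1068347 / 40185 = -26.59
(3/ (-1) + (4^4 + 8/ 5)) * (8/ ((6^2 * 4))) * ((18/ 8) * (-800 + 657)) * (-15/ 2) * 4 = 136529.25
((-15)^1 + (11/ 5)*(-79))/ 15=-944/ 75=-12.59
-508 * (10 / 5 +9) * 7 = -39116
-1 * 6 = -6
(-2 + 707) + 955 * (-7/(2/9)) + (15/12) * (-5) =-117535/4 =-29383.75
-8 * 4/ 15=-32/ 15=-2.13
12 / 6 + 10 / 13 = 36 / 13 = 2.77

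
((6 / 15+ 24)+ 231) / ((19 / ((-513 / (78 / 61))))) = -701073 / 130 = -5392.87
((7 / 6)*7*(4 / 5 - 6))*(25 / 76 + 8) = -134407 / 380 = -353.70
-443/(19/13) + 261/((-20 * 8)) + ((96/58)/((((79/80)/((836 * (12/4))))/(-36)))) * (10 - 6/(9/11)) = -2812751704909/6964640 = -403861.75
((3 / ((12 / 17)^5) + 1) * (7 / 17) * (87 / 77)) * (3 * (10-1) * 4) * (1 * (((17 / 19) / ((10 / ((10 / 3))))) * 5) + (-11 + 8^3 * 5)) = 3167875954781 / 1364352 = 2321890.51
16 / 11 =1.45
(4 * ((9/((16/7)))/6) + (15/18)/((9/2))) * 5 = 3035/216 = 14.05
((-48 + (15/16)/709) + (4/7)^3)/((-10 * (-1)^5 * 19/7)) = -37207291/21122528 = -1.76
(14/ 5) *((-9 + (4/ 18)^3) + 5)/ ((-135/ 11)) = 447832/ 492075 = 0.91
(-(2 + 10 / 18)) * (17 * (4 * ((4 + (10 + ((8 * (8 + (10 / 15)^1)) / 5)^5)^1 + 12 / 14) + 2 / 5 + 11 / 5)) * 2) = -8525036489019128 / 47840625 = -178196595.24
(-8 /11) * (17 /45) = -136 /495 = -0.27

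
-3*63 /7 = -27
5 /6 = 0.83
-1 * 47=-47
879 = 879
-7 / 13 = -0.54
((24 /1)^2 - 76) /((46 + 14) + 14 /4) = 1000 /127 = 7.87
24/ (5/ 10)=48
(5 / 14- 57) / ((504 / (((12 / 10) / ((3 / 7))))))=-793 / 2520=-0.31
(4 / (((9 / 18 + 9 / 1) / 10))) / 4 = 20 / 19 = 1.05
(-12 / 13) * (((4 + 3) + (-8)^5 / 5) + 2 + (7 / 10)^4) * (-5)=-15102369 / 500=-30204.74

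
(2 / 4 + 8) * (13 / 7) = 221 / 14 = 15.79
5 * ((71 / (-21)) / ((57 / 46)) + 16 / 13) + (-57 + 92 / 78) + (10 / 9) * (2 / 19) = -75641 / 1197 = -63.19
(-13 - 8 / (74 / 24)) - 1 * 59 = -2760 / 37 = -74.59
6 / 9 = 2 / 3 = 0.67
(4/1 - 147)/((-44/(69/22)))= 897/88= 10.19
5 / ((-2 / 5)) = -25 / 2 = -12.50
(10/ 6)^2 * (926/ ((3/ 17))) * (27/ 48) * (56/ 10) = 275485/ 6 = 45914.17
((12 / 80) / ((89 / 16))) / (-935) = -12 / 416075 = -0.00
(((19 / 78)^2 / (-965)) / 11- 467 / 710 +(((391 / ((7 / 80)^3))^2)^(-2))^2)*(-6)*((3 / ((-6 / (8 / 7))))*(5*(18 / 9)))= -389021430566300230796924667159260430887578597964499549486726198722961075907 / 17250357591455951508874830653203921865641797510758400000000000000000000000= -22.55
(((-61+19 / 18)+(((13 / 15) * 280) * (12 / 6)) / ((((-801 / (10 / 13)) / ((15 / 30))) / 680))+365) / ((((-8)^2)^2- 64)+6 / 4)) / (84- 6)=704497 / 1512030078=0.00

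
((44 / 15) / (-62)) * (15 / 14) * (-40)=440 / 217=2.03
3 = 3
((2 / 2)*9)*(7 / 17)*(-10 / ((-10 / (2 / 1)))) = 7.41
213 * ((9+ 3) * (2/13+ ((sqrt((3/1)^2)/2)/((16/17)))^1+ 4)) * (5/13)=5650.33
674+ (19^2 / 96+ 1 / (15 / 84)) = 328013 / 480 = 683.36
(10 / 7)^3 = 1000 / 343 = 2.92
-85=-85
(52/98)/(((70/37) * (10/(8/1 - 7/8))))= 27417/137200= 0.20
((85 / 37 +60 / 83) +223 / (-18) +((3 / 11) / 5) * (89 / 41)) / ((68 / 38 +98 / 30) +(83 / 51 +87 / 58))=-372440621297 / 329492340837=-1.13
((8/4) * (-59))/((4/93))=-5487/2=-2743.50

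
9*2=18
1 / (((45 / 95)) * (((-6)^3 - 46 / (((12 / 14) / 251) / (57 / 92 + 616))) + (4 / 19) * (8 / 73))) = -105412 / 414749525493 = -0.00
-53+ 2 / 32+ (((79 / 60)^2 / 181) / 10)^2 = -2247633888049919 / 42458256000000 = -52.94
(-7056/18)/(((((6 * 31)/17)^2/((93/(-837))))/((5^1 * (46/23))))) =283220/77841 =3.64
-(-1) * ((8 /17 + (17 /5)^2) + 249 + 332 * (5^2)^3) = 2204798438 /425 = 5187761.03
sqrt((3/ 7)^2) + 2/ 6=0.76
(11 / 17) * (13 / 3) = 143 / 51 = 2.80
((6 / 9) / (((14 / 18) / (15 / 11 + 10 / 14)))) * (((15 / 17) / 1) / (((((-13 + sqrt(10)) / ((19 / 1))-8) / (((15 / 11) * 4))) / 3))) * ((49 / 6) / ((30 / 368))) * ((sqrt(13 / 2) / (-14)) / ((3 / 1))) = 3356160 * sqrt(65) / 78373757 + 25171200 * sqrt(26) / 7124887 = 18.36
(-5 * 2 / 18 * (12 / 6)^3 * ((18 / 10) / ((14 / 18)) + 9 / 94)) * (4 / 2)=-21.42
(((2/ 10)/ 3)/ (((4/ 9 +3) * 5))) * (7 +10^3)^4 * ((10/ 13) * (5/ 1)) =6169772246406/ 403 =15309608551.88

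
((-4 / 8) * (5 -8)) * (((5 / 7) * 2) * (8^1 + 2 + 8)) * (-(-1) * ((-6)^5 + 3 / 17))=-35691030 / 119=-299924.62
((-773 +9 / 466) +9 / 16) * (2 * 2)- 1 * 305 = -3163835 / 932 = -3394.67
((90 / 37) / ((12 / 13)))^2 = 38025 / 5476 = 6.94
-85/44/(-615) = 17/5412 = 0.00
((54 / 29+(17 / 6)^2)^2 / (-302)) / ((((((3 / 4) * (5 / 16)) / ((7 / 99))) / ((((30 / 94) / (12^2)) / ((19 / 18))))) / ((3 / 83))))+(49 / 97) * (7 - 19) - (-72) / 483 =-9292912742760950495 / 1571661645038579556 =-5.91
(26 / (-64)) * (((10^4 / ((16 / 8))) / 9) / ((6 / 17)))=-138125 / 216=-639.47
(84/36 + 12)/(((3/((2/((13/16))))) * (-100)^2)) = 0.00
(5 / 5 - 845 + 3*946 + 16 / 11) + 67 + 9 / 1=22786 / 11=2071.45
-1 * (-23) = 23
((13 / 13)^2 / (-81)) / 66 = -1 / 5346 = -0.00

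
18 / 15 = 1.20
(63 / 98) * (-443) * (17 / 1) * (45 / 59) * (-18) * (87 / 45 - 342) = -9334998333 / 413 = -22602901.53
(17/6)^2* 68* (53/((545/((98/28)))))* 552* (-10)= -335381032/327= -1025630.07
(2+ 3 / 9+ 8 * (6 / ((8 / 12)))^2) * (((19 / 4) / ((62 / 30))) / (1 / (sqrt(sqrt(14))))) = 185345 * 14^(1 / 4) / 124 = 2891.29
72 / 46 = 36 / 23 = 1.57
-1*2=-2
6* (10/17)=60/17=3.53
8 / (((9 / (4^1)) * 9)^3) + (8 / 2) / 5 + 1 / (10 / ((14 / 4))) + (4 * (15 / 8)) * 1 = 91949533 / 10628820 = 8.65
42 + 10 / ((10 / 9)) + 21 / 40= 2061 / 40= 51.52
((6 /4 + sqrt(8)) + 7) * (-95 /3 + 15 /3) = -680 /3-160 * sqrt(2) /3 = -302.09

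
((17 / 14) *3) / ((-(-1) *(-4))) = -51 / 56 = -0.91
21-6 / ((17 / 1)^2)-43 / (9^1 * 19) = 1024346 / 49419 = 20.73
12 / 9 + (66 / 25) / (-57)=1834 / 1425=1.29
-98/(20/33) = -1617/10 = -161.70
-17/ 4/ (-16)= 17/ 64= 0.27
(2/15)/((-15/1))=-2/225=-0.01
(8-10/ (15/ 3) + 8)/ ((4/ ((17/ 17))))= 7/ 2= 3.50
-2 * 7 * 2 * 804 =-22512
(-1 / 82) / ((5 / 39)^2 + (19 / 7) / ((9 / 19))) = -10647 / 5017088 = -0.00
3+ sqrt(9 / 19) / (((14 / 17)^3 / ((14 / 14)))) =14739 * sqrt(19) / 52136+ 3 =4.23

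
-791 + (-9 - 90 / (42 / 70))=-950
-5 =-5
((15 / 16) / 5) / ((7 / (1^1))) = 0.03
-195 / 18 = -65 / 6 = -10.83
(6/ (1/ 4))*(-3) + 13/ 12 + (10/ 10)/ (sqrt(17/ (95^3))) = 153.66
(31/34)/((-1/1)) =-31/34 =-0.91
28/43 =0.65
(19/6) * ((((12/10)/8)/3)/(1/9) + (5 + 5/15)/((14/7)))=9.87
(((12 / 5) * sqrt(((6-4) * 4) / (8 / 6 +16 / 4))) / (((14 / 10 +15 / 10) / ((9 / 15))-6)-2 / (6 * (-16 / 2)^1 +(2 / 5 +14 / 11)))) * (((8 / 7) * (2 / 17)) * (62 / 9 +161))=-4400032 * sqrt(6) / 182495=-59.06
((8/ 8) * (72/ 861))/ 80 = 3/ 2870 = 0.00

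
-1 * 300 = -300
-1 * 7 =-7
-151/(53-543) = 151/490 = 0.31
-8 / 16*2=-1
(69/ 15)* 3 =69/ 5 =13.80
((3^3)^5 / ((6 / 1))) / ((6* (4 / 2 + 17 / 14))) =1240029 / 10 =124002.90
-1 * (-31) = 31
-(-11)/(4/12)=33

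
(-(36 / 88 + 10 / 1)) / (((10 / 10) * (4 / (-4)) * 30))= 229 / 660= 0.35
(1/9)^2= 1/81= 0.01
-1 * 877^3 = -674526133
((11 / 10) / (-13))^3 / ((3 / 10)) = -1331 / 659100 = -0.00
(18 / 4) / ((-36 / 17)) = -17 / 8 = -2.12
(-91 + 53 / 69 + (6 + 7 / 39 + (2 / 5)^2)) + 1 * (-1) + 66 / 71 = -83.96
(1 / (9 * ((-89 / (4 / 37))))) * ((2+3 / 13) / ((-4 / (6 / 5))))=58 / 642135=0.00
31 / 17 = 1.82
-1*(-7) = 7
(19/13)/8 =19/104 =0.18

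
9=9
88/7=12.57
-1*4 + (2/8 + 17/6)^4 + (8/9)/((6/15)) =88.60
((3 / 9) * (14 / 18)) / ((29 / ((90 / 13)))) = 70 / 1131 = 0.06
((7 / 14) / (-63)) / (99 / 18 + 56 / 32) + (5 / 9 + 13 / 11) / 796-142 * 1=-567896675 / 3999303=-142.00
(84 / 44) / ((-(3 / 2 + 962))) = -42 / 21197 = -0.00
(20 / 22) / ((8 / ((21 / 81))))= 35 / 1188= 0.03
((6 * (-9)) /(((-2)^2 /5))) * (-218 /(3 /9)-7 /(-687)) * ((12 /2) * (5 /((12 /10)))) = 505452375 /458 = 1103607.81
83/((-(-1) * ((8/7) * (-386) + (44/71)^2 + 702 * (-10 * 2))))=-2928821/510982536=-0.01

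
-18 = -18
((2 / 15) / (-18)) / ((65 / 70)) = -14 / 1755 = -0.01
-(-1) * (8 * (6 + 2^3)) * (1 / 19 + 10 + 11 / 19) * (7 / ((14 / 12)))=135744 / 19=7144.42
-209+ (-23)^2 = 320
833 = 833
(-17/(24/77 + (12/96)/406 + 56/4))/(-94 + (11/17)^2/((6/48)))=87765832/6698029561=0.01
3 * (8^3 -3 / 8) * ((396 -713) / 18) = -1297481 / 48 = -27030.85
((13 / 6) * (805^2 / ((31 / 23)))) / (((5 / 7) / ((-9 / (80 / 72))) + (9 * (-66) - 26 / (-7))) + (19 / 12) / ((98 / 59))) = -205075028340 / 116034767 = -1767.36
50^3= 125000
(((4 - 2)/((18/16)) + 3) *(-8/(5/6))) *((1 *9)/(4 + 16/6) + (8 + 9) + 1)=-22188/25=-887.52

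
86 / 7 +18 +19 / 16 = 31.47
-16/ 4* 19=-76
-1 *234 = -234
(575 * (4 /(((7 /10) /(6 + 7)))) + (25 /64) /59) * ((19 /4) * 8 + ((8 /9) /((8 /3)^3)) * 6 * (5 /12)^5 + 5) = 1836865.44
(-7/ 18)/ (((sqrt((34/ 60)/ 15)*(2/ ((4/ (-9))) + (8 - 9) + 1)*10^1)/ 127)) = 889*sqrt(34)/ 918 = 5.65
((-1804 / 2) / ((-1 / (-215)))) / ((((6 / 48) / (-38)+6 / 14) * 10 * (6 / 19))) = -392048888 / 2715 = -144401.06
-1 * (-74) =74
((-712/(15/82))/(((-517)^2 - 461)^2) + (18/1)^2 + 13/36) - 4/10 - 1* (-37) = 7051668412129/19535812020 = 360.96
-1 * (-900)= 900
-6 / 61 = -0.10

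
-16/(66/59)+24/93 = -14368/1023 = -14.04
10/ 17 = 0.59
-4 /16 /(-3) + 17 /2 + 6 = 175 /12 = 14.58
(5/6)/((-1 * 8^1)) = -5/48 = -0.10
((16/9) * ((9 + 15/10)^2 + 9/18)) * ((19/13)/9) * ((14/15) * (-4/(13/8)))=-15083264/205335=-73.46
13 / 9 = 1.44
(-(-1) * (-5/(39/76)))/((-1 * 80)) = 19/156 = 0.12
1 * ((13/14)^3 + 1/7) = 2589/2744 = 0.94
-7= -7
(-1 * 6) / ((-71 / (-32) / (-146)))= 394.82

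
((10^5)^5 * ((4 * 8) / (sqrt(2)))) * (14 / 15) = 448000000000000000000000000 * sqrt(2) / 3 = 211189225314382193954385500.00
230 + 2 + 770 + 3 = 1005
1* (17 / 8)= 17 / 8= 2.12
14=14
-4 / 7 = -0.57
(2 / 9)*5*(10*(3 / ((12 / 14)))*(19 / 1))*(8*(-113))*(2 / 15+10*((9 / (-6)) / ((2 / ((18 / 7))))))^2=-138923644592 / 567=-245015246.19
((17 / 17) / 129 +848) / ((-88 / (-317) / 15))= 173387905 / 3784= 45821.33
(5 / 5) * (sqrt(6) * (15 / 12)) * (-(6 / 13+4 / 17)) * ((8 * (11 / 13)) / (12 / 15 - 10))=42350 * sqrt(6) / 66079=1.57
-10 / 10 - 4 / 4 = -2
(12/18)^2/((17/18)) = 8/17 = 0.47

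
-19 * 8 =-152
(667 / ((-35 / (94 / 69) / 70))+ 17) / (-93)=5401 / 279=19.36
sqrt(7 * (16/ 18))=2 * sqrt(14)/ 3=2.49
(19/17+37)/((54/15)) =10.59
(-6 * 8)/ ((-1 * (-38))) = -24/ 19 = -1.26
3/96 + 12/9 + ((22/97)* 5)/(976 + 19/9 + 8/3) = 112259729/82197024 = 1.37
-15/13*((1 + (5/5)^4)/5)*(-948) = 437.54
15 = 15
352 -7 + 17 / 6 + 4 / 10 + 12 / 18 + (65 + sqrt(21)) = sqrt(21) + 4139 / 10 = 418.48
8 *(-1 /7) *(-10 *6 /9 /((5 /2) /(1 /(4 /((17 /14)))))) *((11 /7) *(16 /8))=2.91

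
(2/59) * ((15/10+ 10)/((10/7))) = 161/590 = 0.27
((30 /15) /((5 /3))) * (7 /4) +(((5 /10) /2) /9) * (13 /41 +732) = 165623 /7380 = 22.44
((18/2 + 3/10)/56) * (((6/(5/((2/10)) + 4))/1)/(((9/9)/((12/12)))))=0.03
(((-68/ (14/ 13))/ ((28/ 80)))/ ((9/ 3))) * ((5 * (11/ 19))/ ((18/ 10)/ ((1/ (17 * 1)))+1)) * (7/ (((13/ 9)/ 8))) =-2244000/ 10507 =-213.57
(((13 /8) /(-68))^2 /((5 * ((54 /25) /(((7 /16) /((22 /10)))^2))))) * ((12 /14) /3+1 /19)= 739375 /1045028143104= 0.00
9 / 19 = 0.47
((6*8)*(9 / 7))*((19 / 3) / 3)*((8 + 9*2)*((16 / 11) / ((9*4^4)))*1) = 494 / 231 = 2.14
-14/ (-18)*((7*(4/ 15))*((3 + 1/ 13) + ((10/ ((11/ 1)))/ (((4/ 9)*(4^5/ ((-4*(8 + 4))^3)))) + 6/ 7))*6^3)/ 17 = -2861824/ 715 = -4002.55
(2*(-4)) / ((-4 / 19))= 38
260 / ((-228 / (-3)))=65 / 19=3.42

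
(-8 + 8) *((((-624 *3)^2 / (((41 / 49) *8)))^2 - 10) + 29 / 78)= 0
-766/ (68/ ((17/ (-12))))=383/ 24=15.96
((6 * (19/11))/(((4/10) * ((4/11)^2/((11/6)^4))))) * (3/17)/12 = 15299845/470016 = 32.55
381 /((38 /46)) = 8763 /19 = 461.21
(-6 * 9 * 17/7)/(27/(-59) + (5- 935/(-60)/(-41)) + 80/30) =-8882568/462539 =-19.20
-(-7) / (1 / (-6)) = -42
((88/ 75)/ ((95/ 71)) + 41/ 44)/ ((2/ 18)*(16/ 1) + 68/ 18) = 1701111/ 5225000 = 0.33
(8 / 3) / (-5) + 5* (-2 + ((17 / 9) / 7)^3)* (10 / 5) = -25425842 / 1250235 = -20.34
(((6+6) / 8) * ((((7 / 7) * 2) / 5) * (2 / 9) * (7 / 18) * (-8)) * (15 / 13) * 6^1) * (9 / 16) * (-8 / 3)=56 / 13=4.31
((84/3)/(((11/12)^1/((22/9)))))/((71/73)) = 16352/213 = 76.77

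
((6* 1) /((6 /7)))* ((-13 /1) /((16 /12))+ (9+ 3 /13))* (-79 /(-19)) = -14931 /988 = -15.11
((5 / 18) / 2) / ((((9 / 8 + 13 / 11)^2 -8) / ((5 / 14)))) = -24200 / 1306809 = -0.02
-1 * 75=-75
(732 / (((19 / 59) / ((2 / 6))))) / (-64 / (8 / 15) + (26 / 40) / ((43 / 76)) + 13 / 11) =-8511635 / 1321868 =-6.44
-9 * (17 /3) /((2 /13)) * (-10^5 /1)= 33150000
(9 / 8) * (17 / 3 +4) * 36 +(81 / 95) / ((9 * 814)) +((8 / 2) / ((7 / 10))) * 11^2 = 293100064 / 270655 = 1082.93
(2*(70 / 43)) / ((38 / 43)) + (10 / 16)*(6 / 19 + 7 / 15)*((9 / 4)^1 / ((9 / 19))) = 10957 / 1824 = 6.01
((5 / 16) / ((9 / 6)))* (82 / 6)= 205 / 72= 2.85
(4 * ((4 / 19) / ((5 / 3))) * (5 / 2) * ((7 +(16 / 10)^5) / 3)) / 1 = 437144 / 59375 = 7.36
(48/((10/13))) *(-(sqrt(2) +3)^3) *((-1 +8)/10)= -9828/5 -31668 *sqrt(2)/25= -3757.01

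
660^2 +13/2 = 871213/2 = 435606.50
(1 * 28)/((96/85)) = 595/24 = 24.79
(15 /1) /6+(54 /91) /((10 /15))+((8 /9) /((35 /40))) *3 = 3515 /546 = 6.44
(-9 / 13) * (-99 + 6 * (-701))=38745 / 13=2980.38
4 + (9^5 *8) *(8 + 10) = 8503060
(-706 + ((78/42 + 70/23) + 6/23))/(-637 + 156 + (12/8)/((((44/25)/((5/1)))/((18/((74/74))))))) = 4964740/2864029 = 1.73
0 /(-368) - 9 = -9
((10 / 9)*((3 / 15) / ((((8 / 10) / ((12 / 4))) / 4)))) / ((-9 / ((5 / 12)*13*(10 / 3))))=-1625 / 243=-6.69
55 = 55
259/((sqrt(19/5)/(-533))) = -138047 * sqrt(95)/19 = -70816.62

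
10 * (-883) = -8830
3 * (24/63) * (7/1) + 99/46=467/46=10.15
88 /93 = 0.95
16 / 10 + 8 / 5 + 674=3386 / 5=677.20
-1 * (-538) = 538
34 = 34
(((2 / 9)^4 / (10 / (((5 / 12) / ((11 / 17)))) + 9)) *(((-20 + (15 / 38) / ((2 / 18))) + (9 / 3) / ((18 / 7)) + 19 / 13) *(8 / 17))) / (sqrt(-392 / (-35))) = -327680 *sqrt(70) / 14191305219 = -0.00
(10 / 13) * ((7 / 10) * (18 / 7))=18 / 13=1.38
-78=-78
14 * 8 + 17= 129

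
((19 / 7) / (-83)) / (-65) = 19 / 37765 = 0.00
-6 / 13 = -0.46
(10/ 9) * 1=10/ 9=1.11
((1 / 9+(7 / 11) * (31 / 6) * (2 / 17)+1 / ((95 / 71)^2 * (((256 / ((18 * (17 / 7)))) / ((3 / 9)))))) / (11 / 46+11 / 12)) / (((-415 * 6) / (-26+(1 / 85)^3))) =2647513735046343631 / 553228948944441000000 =0.00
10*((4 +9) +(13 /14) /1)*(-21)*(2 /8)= -2925 /4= -731.25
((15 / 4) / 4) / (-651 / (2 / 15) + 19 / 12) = -0.00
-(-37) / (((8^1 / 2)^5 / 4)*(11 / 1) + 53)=0.01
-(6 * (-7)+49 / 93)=3857 / 93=41.47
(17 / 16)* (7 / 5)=119 / 80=1.49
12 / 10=6 / 5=1.20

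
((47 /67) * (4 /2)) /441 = 94 /29547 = 0.00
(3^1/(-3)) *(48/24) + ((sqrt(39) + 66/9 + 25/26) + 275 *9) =sqrt(39) + 193541/78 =2487.54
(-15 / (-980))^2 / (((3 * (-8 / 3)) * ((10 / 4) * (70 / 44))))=-99 / 13445600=-0.00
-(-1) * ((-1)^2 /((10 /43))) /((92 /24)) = 129 /115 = 1.12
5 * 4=20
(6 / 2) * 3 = 9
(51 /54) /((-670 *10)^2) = 17 /808020000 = 0.00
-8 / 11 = -0.73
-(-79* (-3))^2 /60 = -18723 /20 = -936.15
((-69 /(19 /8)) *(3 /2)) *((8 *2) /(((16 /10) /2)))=-16560 /19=-871.58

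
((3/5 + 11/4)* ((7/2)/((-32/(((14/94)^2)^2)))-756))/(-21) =2259799950691/18737975040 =120.60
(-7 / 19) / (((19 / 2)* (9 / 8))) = -112 / 3249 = -0.03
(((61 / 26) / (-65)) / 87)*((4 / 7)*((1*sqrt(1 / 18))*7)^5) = -146461*sqrt(2) / 71456580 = -0.00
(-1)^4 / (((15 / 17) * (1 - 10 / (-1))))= 0.10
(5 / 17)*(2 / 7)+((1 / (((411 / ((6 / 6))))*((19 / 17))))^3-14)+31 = 968107639854904 / 56667392559351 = 17.08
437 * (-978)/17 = -427386/17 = -25140.35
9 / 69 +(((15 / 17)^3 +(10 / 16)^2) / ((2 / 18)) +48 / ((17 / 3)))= 132338823 / 7231936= 18.30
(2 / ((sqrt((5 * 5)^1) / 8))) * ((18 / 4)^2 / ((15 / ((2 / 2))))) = 108 / 25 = 4.32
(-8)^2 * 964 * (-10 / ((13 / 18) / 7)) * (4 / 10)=-31094784 / 13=-2391906.46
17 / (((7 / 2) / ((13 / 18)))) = 221 / 63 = 3.51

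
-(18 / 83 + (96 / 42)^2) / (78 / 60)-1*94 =-98.19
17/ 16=1.06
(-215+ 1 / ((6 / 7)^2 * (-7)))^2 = 60016009 / 1296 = 46308.65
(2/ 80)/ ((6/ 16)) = 1/ 15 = 0.07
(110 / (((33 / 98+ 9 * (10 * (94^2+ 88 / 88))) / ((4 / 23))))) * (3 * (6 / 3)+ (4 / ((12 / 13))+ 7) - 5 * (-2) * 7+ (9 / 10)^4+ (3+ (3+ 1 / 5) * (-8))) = 1057347137 / 672252967125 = 0.00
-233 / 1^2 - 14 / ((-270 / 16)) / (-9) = -283207 / 1215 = -233.09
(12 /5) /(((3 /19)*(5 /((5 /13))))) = 76 /65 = 1.17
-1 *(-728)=728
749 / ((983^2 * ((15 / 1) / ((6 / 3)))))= 0.00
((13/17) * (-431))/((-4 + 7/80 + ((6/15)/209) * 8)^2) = -1566365715200/72181250657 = -21.70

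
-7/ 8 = -0.88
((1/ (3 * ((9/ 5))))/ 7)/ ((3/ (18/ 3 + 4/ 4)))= 5/ 81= 0.06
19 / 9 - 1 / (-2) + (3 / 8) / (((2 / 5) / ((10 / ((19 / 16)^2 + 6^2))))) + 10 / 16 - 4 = -353935 / 689544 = -0.51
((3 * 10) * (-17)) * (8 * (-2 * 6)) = 48960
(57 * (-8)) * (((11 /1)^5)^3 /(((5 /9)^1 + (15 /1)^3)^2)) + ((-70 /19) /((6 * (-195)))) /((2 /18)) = -4763729635152631408399 /28495908350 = -167172408636.44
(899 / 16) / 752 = 899 / 12032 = 0.07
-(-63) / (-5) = -63 / 5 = -12.60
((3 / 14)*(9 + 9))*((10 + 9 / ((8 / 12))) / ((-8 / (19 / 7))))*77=-2368.04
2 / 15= 0.13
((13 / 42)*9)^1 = 39 / 14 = 2.79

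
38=38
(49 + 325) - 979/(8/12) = -2189/2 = -1094.50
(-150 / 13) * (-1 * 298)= 44700 / 13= 3438.46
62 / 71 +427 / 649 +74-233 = -7256006 / 46079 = -157.47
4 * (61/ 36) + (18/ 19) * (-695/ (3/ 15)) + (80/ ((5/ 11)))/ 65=-3282.62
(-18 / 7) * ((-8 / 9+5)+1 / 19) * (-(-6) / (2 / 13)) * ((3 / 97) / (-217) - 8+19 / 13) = 7643479488 / 2799517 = 2730.29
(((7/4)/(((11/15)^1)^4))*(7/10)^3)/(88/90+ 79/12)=43758225/159411208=0.27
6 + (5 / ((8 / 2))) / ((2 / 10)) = 49 / 4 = 12.25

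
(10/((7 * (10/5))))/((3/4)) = 20/21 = 0.95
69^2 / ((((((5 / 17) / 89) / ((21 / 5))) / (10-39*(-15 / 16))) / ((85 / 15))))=127723361283 / 80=1596542016.04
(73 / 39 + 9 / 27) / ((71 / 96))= 2752 / 923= 2.98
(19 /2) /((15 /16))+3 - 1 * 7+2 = 122 /15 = 8.13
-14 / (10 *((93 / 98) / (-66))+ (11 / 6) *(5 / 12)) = -543312 / 24065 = -22.58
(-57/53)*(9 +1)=-570/53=-10.75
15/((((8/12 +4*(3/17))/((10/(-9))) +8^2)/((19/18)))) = 1615/6402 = 0.25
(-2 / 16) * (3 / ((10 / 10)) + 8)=-11 / 8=-1.38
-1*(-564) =564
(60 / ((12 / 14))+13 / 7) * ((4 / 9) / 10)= 1006 / 315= 3.19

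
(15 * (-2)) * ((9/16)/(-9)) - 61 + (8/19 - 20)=-11963/152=-78.70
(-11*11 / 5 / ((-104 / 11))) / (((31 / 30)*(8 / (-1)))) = -3993 / 12896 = -0.31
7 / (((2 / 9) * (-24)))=-1.31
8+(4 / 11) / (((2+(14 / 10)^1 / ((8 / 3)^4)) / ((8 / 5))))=3785448 / 456797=8.29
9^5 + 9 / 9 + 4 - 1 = 59053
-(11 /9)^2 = -121 /81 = -1.49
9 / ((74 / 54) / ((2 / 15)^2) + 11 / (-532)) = 3591 / 30748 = 0.12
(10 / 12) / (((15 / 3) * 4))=1 / 24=0.04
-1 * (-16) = 16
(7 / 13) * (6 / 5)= 0.65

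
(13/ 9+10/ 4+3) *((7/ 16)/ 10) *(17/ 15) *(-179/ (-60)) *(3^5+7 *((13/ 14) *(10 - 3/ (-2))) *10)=42197281/ 41472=1017.49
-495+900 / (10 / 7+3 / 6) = -85 / 3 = -28.33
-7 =-7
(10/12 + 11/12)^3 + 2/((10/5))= 407/64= 6.36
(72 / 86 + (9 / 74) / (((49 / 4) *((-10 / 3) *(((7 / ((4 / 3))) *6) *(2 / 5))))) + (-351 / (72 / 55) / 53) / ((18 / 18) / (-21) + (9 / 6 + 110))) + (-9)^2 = 44294255691915 / 541550301236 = 81.79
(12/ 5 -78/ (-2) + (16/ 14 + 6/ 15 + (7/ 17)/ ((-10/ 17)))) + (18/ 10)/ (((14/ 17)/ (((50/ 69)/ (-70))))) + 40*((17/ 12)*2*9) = 5985611/ 5635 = 1062.22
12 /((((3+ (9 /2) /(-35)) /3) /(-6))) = -5040 /67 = -75.22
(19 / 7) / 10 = 0.27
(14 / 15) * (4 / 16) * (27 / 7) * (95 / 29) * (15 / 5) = 513 / 58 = 8.84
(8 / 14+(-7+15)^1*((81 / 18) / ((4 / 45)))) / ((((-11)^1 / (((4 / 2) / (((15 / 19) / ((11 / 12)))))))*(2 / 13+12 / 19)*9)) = -13323427 / 1099980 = -12.11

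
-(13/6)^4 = -28561/1296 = -22.04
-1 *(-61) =61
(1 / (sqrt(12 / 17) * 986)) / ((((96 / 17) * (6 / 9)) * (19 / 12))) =0.00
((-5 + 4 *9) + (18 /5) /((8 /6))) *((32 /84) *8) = 10784 /105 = 102.70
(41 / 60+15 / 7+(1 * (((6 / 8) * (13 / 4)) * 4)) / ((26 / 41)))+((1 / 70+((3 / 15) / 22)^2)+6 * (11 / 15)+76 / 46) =283655821 / 11688600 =24.27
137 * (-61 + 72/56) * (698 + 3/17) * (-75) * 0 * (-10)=0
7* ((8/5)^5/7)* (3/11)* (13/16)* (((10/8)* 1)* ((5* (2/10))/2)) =9984/6875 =1.45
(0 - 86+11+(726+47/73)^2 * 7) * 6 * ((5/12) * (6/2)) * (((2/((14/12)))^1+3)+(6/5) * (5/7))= 5761081316250/37303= 154440160.74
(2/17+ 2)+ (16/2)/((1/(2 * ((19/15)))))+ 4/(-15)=376/17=22.12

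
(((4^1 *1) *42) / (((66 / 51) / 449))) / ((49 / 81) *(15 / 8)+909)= 138493152 / 2162479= 64.04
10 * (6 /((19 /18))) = 1080 /19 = 56.84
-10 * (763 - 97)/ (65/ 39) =-3996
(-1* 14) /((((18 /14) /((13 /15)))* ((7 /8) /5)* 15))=-1456 /405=-3.60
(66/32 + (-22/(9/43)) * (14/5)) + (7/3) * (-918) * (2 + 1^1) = -4837139/720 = -6718.25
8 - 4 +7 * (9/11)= 107/11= 9.73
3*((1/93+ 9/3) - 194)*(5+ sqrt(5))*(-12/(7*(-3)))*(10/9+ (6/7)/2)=-34458280/13671 - 6891656*sqrt(5)/13671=-3647.76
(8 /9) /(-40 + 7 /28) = -32 /1431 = -0.02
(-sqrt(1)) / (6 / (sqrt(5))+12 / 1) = -5 / 57+sqrt(5) / 114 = -0.07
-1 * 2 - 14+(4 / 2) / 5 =-78 / 5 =-15.60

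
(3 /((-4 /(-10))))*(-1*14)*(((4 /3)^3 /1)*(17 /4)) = -9520 /9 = -1057.78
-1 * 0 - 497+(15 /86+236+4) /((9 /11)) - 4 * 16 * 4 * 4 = -105561 /86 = -1227.45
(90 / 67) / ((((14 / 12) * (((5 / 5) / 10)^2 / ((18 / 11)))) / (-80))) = -77760000 / 5159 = -15072.69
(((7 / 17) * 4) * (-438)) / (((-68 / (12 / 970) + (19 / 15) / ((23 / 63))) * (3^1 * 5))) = 0.01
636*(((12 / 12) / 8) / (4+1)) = 159 / 10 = 15.90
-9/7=-1.29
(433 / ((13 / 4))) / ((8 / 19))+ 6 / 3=8279 / 26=318.42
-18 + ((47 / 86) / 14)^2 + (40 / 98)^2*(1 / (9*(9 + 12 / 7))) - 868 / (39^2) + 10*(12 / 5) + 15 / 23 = 6479954156579 / 1064950247088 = 6.08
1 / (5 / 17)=17 / 5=3.40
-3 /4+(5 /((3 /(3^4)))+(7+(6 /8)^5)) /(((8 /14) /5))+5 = 1248.83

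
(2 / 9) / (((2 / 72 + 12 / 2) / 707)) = 808 / 31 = 26.06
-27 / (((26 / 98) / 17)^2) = -18735003 / 169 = -110858.01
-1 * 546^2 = -298116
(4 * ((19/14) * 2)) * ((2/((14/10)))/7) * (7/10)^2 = 1.09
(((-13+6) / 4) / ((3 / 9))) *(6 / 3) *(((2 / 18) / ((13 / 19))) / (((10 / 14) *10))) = -931 / 3900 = -0.24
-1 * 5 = -5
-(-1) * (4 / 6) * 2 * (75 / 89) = 100 / 89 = 1.12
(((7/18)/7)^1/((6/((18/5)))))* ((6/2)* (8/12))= 1/15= 0.07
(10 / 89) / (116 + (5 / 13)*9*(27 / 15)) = 130 / 141421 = 0.00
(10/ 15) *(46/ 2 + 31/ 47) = 2224/ 141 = 15.77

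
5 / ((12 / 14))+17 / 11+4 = 751 / 66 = 11.38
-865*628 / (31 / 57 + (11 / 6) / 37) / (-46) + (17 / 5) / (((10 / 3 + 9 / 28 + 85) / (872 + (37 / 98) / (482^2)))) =34745215885325232039 / 1743019174244810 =19933.93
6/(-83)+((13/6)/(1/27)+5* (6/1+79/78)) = 302633/3237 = 93.49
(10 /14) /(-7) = -5 /49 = -0.10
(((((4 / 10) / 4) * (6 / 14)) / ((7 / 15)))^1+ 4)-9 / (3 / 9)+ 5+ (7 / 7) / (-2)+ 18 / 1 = -20 / 49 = -0.41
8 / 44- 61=-669 / 11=-60.82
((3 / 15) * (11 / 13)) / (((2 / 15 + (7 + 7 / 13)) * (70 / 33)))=99 / 9520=0.01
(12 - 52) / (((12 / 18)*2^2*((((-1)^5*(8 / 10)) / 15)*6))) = 375 / 8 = 46.88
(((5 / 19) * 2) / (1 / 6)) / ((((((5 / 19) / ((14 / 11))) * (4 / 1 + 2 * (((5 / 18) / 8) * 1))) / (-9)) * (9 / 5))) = -60480 / 3223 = -18.77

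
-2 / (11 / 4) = -8 / 11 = -0.73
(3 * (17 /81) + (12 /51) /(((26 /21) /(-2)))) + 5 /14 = 50681 /83538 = 0.61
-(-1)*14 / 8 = 7 / 4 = 1.75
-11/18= -0.61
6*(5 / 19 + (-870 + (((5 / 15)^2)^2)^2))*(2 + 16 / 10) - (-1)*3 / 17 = -7372525153 / 392445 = -18786.14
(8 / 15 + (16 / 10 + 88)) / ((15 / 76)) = 102752 / 225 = 456.68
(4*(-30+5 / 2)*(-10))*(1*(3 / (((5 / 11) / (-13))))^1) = -94380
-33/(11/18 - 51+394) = -594/6185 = -0.10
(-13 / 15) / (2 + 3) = -13 / 75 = -0.17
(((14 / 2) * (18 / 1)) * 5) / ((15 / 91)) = 3822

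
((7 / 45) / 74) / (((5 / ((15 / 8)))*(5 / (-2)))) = -7 / 22200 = -0.00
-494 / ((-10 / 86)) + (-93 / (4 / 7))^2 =2458877 / 80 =30735.96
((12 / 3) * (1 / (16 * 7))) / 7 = 1 / 196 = 0.01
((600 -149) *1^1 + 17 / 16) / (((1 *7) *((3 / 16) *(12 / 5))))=12055 / 84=143.51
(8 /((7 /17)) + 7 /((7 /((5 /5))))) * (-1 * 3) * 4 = -1716 /7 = -245.14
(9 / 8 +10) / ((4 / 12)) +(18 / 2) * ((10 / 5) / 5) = 1479 / 40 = 36.98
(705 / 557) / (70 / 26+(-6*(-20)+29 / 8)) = 24440 / 2439103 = 0.01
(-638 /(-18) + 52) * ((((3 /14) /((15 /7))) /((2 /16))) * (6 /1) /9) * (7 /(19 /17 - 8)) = -749224 /15795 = -47.43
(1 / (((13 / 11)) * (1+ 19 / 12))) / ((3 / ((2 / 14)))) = 44 / 2821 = 0.02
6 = 6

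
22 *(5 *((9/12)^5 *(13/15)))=11583/512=22.62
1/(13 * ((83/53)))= 53/1079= 0.05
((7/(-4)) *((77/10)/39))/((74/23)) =-12397/115440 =-0.11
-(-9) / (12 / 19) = 57 / 4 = 14.25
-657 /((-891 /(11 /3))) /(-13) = -73 /351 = -0.21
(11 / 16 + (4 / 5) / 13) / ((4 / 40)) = 779 / 104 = 7.49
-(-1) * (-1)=-1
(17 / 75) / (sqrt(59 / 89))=17 * sqrt(5251) / 4425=0.28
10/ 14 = 5/ 7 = 0.71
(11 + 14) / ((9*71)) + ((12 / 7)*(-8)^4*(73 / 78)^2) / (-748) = -1156788323 / 141360219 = -8.18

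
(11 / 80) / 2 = 11 / 160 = 0.07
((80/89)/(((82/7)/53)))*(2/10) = 2968/3649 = 0.81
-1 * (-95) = 95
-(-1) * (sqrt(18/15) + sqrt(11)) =4.41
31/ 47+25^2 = 29406/ 47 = 625.66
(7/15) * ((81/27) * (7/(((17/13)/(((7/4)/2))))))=4459/680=6.56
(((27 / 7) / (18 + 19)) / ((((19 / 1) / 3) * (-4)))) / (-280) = 81 / 5511520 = 0.00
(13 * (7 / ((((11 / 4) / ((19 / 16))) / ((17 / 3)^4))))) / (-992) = -40.85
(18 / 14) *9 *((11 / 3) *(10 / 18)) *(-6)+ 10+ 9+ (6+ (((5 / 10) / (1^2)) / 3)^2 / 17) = -498773 / 4284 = -116.43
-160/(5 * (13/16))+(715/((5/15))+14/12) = 164329/78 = 2106.78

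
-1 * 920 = -920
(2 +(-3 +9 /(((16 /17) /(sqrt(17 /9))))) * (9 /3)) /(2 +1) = -7 /3 +51 * sqrt(17) /16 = 10.81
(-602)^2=362404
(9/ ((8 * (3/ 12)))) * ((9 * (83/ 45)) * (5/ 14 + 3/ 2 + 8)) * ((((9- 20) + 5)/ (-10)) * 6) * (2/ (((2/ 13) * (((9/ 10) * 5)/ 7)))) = 1340118/ 25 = 53604.72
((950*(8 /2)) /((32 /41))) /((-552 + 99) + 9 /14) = -136325 /12666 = -10.76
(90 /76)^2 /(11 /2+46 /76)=2025 /8816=0.23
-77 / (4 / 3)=-231 / 4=-57.75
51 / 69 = 17 / 23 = 0.74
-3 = -3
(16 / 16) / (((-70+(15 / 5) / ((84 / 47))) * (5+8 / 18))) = -36 / 13391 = -0.00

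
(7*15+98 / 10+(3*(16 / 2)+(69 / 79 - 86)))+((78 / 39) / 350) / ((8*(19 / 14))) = 8056459 / 150100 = 53.67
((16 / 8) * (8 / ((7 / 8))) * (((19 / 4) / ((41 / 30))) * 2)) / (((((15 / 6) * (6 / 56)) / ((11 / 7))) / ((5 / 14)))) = 535040 / 2009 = 266.32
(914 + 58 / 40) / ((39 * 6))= 6103 / 1560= 3.91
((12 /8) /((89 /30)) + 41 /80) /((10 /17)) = 123233 /71200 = 1.73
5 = 5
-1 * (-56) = 56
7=7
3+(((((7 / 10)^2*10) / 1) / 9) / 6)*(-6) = 221 / 90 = 2.46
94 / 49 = 1.92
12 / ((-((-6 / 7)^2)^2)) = -2401 / 108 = -22.23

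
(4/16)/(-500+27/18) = -1/1994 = -0.00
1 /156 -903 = -902.99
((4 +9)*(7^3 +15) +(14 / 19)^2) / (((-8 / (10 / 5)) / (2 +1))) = -2520435 / 722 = -3490.91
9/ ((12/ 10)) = 15/ 2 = 7.50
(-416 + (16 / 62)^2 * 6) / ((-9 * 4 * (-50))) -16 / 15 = -280564 / 216225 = -1.30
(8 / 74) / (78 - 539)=-0.00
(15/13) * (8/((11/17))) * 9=18360/143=128.39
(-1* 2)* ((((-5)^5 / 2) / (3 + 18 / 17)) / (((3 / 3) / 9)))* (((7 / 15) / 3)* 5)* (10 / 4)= 13473.73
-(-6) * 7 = 42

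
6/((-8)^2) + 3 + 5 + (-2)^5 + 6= -573/32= -17.91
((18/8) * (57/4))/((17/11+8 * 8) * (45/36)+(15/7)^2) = 276507/746180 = 0.37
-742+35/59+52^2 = 115793/59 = 1962.59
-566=-566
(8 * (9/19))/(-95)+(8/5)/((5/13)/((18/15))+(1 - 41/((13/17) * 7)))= -365208/1249421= -0.29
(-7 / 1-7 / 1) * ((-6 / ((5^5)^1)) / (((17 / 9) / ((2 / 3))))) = 504 / 53125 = 0.01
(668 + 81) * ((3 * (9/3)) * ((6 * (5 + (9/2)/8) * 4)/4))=1799847/8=224980.88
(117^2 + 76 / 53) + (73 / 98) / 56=13690.45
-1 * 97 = -97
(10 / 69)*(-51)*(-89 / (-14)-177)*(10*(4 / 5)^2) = 1299616 / 161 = 8072.15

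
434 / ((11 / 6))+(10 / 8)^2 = 41939 / 176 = 238.29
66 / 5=13.20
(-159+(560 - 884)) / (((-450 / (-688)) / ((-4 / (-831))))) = -221536 / 62325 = -3.55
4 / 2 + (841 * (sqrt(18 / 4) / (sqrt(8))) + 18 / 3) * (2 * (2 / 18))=287 / 2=143.50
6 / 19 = 0.32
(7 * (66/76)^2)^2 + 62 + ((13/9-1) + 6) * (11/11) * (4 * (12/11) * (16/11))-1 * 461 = -249950766677/756904368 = -330.23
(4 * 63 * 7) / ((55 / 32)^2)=1806336 / 3025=597.14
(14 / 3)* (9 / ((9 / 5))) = 70 / 3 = 23.33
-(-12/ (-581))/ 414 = -0.00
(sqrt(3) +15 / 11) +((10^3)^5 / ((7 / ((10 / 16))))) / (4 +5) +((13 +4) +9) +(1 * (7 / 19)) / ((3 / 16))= sqrt(3) +130625000000386169 / 13167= 9920634920665.98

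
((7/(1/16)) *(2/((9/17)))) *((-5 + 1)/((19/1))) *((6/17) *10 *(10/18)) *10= -896000/513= -1746.59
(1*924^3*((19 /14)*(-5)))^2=28656488147927270400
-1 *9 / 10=-9 / 10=-0.90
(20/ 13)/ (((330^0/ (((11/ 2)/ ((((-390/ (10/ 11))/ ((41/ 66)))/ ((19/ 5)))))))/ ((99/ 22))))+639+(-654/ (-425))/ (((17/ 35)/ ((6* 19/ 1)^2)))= 224636876219/ 5372510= 41812.28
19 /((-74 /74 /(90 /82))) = -855 /41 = -20.85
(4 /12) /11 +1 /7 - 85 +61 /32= -612949 /7392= -82.92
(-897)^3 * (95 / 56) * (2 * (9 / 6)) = -205694267805 / 56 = -3673111925.09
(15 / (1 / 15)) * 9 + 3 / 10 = 20253 / 10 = 2025.30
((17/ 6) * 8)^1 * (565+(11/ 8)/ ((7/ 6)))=269501/ 21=12833.38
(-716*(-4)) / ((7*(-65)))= -2864 / 455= -6.29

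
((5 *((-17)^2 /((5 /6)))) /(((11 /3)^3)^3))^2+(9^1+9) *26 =468.00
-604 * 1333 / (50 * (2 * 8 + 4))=-201283 / 250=-805.13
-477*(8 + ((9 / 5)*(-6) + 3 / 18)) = 12561 / 10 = 1256.10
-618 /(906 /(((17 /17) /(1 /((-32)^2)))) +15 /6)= -316416 /1733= -182.58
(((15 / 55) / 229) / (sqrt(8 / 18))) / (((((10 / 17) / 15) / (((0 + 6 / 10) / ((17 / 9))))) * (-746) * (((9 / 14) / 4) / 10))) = -1134 / 939587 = -0.00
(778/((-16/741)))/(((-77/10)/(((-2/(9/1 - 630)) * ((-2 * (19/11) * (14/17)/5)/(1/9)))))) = -3651154/47311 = -77.17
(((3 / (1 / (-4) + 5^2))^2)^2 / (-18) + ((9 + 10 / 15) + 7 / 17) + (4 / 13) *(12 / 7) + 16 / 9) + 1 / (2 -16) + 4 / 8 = 211550319569 / 16511578083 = 12.81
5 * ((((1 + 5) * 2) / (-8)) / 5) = -3 / 2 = -1.50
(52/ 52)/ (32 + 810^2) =1/ 656132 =0.00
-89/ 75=-1.19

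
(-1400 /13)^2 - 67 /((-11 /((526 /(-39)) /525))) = 33956541854 /2927925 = 11597.48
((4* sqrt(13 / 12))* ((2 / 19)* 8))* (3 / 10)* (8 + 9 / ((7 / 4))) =1472* sqrt(39) / 665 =13.82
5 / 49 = 0.10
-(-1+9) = -8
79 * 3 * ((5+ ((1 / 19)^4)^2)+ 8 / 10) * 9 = 1050552259037802 / 84917815205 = 12371.40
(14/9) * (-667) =-9338/9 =-1037.56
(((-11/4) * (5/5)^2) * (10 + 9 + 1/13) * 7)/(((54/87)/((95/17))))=-6576185/1989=-3306.28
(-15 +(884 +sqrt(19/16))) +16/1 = sqrt(19)/4 +885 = 886.09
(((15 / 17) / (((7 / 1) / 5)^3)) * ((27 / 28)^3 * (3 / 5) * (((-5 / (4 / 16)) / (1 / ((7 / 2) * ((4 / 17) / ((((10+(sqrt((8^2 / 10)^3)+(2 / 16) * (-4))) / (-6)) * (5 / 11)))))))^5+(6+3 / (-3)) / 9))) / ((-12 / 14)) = 3659053779721334281510709322490937157204375 / 1002169162583178166751267167989448576 - 539149678170649603074293760000000000 * sqrt(10) / 465844385237167812681875096681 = -8759.94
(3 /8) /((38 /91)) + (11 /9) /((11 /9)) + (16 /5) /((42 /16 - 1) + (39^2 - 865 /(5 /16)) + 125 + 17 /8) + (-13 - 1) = -82300291 /6798960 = -12.10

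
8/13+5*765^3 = 29100313133/13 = 2238485625.62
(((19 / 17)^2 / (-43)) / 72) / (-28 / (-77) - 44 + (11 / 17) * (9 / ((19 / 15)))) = 75449 / 7300321560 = 0.00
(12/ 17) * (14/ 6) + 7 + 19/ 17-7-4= -21/ 17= -1.24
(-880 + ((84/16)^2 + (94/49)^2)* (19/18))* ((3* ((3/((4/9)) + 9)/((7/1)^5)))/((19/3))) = -5271347853/14019996032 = -0.38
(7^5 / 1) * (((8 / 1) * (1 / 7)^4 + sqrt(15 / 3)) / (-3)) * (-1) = 56 / 3 + 16807 * sqrt(5) / 3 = 12545.86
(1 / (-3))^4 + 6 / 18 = 28 / 81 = 0.35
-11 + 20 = 9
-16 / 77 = -0.21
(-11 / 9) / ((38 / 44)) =-242 / 171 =-1.42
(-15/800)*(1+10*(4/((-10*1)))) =9/160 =0.06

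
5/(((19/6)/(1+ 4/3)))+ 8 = 222/19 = 11.68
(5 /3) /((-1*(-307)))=5 /921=0.01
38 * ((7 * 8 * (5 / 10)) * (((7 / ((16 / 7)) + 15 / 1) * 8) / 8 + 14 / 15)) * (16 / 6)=2425388 / 45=53897.51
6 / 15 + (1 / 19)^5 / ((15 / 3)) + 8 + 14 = 277323089 / 12380495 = 22.40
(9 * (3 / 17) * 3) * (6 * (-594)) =-288684 / 17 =-16981.41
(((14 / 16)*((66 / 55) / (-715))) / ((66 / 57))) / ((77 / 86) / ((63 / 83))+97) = -154413 / 11953384300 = -0.00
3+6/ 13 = 45/ 13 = 3.46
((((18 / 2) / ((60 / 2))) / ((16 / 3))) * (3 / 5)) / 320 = 27 / 256000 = 0.00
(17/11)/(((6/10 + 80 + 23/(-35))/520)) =154700/15389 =10.05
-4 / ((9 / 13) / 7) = -40.44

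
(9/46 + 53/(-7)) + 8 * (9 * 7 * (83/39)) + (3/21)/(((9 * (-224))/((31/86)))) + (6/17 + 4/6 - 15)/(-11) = 72371064483433/67857806016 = 1066.51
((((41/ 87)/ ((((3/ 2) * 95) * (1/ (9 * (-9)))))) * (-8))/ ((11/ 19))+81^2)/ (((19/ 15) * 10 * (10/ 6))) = 94236291/ 303050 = 310.96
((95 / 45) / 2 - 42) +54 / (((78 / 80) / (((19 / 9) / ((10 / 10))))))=17779 / 234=75.98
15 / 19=0.79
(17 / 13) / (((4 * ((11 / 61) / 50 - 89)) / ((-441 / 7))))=13725 / 59306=0.23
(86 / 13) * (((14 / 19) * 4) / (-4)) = -1204 / 247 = -4.87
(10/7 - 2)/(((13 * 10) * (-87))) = 2/39585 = 0.00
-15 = -15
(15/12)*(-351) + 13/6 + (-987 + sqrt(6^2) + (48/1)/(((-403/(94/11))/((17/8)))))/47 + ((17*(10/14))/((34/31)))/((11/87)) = -6474442237/17501484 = -369.94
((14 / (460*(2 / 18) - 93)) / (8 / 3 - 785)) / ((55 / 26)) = 0.00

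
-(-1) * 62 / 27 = 62 / 27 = 2.30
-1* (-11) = 11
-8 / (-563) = 8 / 563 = 0.01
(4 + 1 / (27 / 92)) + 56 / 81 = 656 / 81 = 8.10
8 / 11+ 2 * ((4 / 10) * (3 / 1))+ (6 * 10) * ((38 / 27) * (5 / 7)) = 219836 / 3465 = 63.44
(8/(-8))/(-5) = 0.20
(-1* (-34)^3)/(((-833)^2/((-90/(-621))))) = 1360/165669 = 0.01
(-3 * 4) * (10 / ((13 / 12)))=-1440 / 13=-110.77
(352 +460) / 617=812 / 617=1.32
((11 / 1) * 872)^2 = 92006464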